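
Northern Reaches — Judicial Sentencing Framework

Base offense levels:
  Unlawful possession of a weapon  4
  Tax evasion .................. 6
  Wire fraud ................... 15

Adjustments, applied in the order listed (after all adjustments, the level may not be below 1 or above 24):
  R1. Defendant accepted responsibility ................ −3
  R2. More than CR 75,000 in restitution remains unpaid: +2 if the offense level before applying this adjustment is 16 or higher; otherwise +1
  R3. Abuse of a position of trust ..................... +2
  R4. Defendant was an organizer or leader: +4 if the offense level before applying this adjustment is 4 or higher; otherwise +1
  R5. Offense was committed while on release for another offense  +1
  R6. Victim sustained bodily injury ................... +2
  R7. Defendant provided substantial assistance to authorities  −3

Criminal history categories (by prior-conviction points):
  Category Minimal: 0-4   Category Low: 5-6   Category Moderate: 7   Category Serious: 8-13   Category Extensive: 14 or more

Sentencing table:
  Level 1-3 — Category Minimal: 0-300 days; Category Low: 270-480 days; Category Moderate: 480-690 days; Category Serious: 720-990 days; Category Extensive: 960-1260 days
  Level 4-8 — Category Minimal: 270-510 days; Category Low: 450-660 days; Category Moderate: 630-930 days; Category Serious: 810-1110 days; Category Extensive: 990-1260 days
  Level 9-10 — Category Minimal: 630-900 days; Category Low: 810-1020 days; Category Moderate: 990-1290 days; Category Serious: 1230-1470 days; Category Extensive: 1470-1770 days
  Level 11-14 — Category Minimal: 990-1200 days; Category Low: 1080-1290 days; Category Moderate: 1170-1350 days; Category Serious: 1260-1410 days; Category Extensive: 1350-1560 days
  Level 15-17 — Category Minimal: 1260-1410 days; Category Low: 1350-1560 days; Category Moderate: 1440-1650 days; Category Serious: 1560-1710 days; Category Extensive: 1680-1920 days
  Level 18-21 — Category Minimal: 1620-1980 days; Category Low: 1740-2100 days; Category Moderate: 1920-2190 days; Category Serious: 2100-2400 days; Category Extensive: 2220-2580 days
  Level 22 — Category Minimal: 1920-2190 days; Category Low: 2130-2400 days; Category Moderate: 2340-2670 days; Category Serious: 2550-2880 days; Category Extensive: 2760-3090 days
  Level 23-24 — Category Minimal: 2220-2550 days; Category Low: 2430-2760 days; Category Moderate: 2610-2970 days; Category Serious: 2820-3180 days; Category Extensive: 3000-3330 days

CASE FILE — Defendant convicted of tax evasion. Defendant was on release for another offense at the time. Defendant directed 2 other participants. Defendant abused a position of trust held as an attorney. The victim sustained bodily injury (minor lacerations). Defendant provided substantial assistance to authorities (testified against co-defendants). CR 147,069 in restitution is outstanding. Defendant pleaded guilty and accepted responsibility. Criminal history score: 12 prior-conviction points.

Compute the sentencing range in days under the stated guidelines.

1230-1470 days

Base offense level for tax evasion: 6.
R1 applies: 6 − 3 = 3.
R2 applies (level before this adjustment is 3 < 16, so +1): 3 + 1 = 4.
R3 applies: 4 + 2 = 6.
R4 applies (level before this adjustment is 6 ≥ 4, so +4): 6 + 4 = 10.
R5 applies: 10 + 1 = 11.
R6 applies: 11 + 2 = 13.
R7 applies: 13 − 3 = 10.
Final offense level: 10.
Criminal history: 12 prior points → Category Serious (8-13).
Level 10 falls in the 9-10 band.
Grid: Level 9-10 × Category Serious = 1230-1470 days.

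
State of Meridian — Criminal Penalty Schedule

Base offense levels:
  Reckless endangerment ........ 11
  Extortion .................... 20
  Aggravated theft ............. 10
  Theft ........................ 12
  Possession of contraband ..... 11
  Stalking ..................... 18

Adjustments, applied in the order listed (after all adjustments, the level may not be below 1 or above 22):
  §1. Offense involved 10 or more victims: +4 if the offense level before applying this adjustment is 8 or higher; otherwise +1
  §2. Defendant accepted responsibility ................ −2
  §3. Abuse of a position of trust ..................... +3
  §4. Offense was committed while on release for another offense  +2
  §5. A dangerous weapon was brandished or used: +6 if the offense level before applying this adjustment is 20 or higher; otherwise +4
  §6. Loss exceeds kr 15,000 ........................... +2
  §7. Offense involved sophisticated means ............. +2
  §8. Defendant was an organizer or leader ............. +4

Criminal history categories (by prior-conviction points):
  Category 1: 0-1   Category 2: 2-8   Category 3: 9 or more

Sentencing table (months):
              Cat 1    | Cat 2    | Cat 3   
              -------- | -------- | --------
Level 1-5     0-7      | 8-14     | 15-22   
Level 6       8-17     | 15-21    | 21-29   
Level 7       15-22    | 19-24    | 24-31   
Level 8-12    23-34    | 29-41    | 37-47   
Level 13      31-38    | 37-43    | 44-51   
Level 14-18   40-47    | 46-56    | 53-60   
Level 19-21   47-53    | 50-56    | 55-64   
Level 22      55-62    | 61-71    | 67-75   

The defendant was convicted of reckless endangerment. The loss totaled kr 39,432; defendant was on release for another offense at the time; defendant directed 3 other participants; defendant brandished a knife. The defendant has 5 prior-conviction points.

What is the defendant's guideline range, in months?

61-71 months

Base offense level for reckless endangerment: 11.
§1 does not apply.
§3 does not apply.
§4 applies: 11 + 2 = 13.
§5 applies (level before this adjustment is 13 < 20, so +4): 13 + 4 = 17.
§6 applies: 17 + 2 = 19.
§7 does not apply.
§8 applies: 19 + 4 = 23.
Level 23 exceeds the maximum of 22; capped at 22.
Final offense level: 22.
Criminal history: 5 prior points → Category 2 (2-8).
Level 22 falls in the 22 band.
Grid: Level 22 × Category 2 = 61-71 months.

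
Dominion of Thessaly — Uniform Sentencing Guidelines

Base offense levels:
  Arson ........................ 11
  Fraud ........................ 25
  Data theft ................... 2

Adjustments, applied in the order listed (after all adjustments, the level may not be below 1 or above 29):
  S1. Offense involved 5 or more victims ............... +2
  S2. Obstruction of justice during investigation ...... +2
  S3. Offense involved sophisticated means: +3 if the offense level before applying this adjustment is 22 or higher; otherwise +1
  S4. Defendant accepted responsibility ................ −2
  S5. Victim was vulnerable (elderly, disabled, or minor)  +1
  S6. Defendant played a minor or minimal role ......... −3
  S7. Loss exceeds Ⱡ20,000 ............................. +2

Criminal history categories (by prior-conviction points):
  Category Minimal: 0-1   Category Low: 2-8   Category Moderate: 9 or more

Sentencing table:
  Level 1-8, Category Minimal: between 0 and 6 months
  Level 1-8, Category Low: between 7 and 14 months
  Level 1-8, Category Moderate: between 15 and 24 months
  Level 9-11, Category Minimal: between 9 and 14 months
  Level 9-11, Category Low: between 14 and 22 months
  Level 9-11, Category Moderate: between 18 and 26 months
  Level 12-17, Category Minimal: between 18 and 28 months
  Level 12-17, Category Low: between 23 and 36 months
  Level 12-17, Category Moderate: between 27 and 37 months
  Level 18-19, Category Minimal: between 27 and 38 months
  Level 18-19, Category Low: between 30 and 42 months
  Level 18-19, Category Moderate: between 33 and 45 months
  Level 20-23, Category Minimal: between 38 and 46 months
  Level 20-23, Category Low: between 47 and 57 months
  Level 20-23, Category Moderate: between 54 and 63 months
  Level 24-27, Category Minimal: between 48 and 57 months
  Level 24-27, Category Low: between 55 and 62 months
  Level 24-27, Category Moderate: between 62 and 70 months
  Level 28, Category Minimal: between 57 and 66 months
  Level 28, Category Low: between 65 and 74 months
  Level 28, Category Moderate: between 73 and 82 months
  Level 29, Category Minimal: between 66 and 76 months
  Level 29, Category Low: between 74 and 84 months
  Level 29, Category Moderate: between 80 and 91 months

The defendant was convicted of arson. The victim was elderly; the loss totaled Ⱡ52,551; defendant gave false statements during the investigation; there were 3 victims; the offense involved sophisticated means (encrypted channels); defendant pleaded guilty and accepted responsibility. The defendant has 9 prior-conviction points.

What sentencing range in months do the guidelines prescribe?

Base offense level for arson: 11.
S1 does not apply.
S2 applies: 11 + 2 = 13.
S3 applies (level before this adjustment is 13 < 22, so +1): 13 + 1 = 14.
S4 applies: 14 − 2 = 12.
S5 applies: 12 + 1 = 13.
S7 applies: 13 + 2 = 15.
Final offense level: 15.
Criminal history: 9 prior points → Category Moderate (9+).
Level 15 falls in the 12-17 band.
Grid: Level 12-17 × Category Moderate = 27-37 months.

27-37 months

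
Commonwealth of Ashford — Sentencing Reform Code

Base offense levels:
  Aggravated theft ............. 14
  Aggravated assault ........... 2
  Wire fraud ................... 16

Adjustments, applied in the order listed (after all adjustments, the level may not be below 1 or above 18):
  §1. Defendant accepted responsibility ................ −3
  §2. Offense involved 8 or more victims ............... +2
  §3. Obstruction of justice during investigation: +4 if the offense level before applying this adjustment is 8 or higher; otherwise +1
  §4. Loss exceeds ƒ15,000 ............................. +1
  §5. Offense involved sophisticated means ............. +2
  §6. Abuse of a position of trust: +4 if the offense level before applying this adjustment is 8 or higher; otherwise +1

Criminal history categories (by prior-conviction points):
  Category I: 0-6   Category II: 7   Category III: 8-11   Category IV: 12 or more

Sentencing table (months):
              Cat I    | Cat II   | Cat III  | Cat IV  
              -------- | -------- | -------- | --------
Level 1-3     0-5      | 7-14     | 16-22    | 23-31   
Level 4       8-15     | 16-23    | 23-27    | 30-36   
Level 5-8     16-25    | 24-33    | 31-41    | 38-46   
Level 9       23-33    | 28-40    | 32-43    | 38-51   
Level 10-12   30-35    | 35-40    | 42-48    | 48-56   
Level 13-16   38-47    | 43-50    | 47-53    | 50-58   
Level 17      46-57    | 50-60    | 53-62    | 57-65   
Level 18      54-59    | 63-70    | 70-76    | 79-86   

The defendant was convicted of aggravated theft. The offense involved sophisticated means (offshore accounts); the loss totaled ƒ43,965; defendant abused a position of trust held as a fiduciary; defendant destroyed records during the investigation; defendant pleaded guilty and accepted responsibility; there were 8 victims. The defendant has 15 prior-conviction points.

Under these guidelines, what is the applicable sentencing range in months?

79-86 months

Base offense level for aggravated theft: 14.
§1 applies: 14 − 3 = 11.
§2 applies: 11 + 2 = 13.
§3 applies (level before this adjustment is 13 ≥ 8, so +4): 13 + 4 = 17.
§4 applies: 17 + 1 = 18.
§5 applies: 18 + 2 = 20.
§6 applies (level before this adjustment is 20 ≥ 8, so +4): 20 + 4 = 24.
Level 24 exceeds the maximum of 18; capped at 18.
Final offense level: 18.
Criminal history: 15 prior points → Category IV (12+).
Level 18 falls in the 18 band.
Grid: Level 18 × Category IV = 79-86 months.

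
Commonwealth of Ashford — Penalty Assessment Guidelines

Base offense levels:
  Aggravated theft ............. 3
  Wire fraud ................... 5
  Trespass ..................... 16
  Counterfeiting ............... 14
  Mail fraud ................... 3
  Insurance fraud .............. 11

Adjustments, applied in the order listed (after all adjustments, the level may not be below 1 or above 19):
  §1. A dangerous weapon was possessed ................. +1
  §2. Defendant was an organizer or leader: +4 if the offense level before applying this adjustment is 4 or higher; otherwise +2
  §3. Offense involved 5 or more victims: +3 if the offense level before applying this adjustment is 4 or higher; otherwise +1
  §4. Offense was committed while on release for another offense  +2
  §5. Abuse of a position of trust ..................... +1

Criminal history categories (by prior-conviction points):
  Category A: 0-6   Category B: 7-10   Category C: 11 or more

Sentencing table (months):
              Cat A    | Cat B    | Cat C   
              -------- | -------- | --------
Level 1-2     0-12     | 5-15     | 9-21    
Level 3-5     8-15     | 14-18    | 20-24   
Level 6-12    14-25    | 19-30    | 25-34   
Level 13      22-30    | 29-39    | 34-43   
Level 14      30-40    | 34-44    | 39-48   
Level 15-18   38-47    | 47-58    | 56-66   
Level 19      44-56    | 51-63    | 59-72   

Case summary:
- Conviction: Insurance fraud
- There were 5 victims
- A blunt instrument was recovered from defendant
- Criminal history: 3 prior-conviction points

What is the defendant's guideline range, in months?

38-47 months

Base offense level for insurance fraud: 11.
§1 applies: 11 + 1 = 12.
§3 applies (level before this adjustment is 12 ≥ 4, so +3): 12 + 3 = 15.
Final offense level: 15.
Criminal history: 3 prior points → Category A (0-6).
Level 15 falls in the 15-18 band.
Grid: Level 15-18 × Category A = 38-47 months.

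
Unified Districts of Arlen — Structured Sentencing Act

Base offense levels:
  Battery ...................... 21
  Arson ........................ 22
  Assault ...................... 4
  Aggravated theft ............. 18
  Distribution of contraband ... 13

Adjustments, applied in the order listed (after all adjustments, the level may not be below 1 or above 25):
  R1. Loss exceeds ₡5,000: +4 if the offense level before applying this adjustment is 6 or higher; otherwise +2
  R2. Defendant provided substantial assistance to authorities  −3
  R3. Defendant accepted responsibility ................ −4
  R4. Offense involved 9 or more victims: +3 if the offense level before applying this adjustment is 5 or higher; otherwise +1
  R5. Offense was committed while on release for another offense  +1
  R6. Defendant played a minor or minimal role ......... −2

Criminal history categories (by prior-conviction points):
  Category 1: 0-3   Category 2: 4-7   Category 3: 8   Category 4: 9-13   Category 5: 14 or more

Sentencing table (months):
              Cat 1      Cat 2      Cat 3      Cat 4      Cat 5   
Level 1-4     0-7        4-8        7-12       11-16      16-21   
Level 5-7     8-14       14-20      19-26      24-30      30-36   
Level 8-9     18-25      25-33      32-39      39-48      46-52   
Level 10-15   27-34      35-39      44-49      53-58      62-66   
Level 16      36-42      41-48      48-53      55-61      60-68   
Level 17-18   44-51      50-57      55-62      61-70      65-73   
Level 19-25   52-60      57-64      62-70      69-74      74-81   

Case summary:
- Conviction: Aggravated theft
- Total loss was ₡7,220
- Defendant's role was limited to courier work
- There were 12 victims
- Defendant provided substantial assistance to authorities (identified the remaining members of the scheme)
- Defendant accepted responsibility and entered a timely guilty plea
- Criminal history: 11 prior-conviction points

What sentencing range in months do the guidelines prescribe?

Base offense level for aggravated theft: 18.
R1 applies (level before this adjustment is 18 ≥ 6, so +4): 18 + 4 = 22.
R2 applies: 22 − 3 = 19.
R3 applies: 19 − 4 = 15.
R4 applies (level before this adjustment is 15 ≥ 5, so +3): 15 + 3 = 18.
R6 applies: 18 − 2 = 16.
Final offense level: 16.
Criminal history: 11 prior points → Category 4 (9-13).
Level 16 falls in the 16 band.
Grid: Level 16 × Category 4 = 55-61 months.

55-61 months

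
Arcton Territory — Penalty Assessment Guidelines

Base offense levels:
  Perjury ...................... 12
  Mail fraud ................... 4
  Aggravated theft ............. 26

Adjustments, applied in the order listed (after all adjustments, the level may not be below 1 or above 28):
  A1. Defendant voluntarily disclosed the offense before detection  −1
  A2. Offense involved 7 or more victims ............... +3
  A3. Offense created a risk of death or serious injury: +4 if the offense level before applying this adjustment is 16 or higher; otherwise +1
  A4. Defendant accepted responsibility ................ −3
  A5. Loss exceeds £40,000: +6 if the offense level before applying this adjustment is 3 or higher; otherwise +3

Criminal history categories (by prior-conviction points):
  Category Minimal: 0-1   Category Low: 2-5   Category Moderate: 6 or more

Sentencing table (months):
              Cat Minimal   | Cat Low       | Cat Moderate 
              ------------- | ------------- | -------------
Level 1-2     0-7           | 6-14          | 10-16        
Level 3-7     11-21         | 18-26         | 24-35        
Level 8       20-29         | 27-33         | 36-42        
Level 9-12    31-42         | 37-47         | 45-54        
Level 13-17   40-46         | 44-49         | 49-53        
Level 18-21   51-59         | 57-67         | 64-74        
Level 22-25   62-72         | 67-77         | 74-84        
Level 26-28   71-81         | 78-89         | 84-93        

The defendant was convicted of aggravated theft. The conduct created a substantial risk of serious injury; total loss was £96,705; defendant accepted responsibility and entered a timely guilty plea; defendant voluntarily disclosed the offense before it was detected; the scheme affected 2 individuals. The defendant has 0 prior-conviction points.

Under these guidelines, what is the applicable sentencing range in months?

Base offense level for aggravated theft: 26.
A1 applies: 26 − 1 = 25.
A2 does not apply.
A3 applies (level before this adjustment is 25 ≥ 16, so +4): 25 + 4 = 29.
A4 applies: 29 − 3 = 26.
A5 applies (level before this adjustment is 26 ≥ 3, so +6): 26 + 6 = 32.
Level 32 exceeds the maximum of 28; capped at 28.
Final offense level: 28.
Criminal history: 0 prior points → Category Minimal (0-1).
Level 28 falls in the 26-28 band.
Grid: Level 26-28 × Category Minimal = 71-81 months.

71-81 months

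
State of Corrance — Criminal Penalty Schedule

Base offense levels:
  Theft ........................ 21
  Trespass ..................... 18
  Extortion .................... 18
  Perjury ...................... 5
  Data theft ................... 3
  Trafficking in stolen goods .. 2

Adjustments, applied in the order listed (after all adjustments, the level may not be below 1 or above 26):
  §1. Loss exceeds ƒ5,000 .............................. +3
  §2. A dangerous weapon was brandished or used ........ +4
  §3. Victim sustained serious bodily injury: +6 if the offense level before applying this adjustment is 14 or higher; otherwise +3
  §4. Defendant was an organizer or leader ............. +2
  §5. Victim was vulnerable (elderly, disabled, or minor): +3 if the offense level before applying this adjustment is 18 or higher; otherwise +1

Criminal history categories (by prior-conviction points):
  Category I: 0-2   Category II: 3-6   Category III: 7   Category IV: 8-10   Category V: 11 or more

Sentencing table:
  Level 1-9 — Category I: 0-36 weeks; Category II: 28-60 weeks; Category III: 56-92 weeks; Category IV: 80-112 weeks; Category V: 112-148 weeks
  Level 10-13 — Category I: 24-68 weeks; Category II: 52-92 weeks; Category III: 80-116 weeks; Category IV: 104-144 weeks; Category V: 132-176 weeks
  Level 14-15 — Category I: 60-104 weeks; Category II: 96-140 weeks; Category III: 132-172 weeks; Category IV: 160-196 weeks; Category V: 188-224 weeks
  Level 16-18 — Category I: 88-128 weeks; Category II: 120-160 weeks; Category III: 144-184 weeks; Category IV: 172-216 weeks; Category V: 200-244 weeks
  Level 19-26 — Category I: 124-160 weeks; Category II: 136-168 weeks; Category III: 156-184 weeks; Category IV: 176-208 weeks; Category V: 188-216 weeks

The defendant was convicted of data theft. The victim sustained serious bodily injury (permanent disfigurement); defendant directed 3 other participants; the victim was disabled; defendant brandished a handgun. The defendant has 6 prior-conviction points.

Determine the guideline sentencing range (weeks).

52-92 weeks

Base offense level for data theft: 3.
§1 does not apply.
§2 applies: 3 + 4 = 7.
§3 applies (level before this adjustment is 7 < 14, so +3): 7 + 3 = 10.
§4 applies: 10 + 2 = 12.
§5 applies (level before this adjustment is 12 < 18, so +1): 12 + 1 = 13.
Final offense level: 13.
Criminal history: 6 prior points → Category II (3-6).
Level 13 falls in the 10-13 band.
Grid: Level 10-13 × Category II = 52-92 weeks.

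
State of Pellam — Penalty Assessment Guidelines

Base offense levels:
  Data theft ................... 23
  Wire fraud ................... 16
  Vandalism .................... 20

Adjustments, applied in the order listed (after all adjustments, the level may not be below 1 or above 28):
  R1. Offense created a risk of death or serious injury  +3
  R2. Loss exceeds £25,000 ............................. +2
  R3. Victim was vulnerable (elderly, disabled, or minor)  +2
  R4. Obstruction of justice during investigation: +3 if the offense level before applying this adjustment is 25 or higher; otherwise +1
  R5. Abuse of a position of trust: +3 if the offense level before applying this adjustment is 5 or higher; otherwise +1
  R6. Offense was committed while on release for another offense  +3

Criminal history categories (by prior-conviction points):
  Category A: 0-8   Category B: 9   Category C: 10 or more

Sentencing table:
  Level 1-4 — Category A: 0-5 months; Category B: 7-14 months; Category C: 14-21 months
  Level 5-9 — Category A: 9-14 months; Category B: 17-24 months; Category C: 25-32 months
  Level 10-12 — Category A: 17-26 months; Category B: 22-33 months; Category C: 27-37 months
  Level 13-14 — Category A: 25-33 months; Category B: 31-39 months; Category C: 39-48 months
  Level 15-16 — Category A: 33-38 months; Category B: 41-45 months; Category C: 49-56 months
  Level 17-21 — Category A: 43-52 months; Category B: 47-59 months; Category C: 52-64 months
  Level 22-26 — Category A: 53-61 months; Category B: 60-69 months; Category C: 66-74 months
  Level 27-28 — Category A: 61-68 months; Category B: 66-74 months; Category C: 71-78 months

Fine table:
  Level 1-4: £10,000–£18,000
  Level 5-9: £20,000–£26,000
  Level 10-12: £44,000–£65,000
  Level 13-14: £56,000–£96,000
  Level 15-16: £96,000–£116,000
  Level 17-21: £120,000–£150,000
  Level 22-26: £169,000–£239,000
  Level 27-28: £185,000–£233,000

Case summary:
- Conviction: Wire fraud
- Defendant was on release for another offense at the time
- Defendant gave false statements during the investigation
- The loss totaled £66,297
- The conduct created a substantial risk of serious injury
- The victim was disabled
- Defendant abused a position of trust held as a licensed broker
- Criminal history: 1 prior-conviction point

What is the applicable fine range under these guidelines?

£185,000–£233,000

Base offense level for wire fraud: 16.
R1 applies: 16 + 3 = 19.
R2 applies: 19 + 2 = 21.
R3 applies: 21 + 2 = 23.
R4 applies (level before this adjustment is 23 < 25, so +1): 23 + 1 = 24.
R5 applies (level before this adjustment is 24 ≥ 5, so +3): 24 + 3 = 27.
R6 applies: 27 + 3 = 30.
Level 30 exceeds the maximum of 28; capped at 28.
Final offense level: 28.
Level 28 falls in the 27-28 band.
Fine table: Level 27-28 → £185,000–£233,000.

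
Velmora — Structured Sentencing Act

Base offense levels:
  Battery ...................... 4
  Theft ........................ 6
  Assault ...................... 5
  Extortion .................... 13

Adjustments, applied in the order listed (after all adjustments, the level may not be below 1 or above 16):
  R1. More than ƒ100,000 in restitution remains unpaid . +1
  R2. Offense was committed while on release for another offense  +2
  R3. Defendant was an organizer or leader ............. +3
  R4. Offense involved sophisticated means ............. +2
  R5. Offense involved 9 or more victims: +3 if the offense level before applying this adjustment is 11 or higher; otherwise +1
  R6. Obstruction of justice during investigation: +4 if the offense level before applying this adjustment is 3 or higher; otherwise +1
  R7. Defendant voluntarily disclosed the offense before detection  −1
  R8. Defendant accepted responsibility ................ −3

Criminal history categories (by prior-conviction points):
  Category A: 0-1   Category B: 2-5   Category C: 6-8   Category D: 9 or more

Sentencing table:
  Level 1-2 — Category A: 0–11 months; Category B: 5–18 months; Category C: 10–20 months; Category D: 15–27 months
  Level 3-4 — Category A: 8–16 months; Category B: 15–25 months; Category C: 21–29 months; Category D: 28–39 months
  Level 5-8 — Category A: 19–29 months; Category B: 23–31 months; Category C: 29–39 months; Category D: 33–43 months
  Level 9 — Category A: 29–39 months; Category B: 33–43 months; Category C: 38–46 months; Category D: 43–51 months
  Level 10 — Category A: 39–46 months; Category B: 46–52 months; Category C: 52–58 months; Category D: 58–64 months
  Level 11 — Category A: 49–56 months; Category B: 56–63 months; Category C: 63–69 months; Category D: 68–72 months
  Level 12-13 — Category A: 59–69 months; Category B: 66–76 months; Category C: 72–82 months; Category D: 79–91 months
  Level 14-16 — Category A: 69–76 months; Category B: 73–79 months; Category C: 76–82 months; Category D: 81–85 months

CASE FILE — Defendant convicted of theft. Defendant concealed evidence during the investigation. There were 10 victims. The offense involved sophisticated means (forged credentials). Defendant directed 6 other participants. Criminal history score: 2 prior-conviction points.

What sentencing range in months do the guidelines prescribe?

73-79 months

Base offense level for theft: 6.
R2 does not apply.
R3 applies: 6 + 3 = 9.
R4 applies: 9 + 2 = 11.
R5 applies (level before this adjustment is 11 ≥ 11, so +3): 11 + 3 = 14.
R6 applies (level before this adjustment is 14 ≥ 3, so +4): 14 + 4 = 18.
R7 does not apply.
Level 18 exceeds the maximum of 16; capped at 16.
Final offense level: 16.
Criminal history: 2 prior points → Category B (2-5).
Level 16 falls in the 14-16 band.
Grid: Level 14-16 × Category B = 73-79 months.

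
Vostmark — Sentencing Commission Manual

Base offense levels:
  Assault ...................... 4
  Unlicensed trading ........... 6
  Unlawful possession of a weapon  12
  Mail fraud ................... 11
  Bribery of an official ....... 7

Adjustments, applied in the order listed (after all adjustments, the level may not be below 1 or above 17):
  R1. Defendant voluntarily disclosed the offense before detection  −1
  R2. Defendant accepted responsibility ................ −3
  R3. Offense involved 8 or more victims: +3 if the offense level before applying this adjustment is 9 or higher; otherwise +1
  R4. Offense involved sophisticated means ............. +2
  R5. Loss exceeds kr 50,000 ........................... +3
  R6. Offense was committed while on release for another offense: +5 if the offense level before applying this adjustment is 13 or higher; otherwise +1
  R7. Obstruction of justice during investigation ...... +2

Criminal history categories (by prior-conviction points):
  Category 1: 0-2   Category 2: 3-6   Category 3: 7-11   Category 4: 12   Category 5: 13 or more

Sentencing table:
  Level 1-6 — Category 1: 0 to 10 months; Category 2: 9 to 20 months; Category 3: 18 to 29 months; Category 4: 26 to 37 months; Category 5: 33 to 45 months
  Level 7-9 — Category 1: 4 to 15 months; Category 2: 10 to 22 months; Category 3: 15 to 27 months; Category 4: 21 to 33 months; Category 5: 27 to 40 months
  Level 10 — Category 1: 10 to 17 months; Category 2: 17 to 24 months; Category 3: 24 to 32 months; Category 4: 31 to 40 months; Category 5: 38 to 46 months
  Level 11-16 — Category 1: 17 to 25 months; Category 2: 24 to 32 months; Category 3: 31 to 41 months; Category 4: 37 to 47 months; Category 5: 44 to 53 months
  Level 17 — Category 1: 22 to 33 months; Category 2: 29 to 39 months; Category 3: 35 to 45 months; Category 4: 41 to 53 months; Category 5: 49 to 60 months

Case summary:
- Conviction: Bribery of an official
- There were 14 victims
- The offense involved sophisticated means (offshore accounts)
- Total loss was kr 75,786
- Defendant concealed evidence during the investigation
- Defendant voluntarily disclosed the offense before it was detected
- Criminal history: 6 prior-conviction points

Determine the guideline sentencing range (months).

24-32 months

Base offense level for bribery of an official: 7.
R1 applies: 7 − 1 = 6.
R2 does not apply.
R3 applies (level before this adjustment is 6 < 9, so +1): 6 + 1 = 7.
R4 applies: 7 + 2 = 9.
R5 applies: 9 + 3 = 12.
R6 does not apply.
R7 applies: 12 + 2 = 14.
Final offense level: 14.
Criminal history: 6 prior points → Category 2 (3-6).
Level 14 falls in the 11-16 band.
Grid: Level 11-16 × Category 2 = 24-32 months.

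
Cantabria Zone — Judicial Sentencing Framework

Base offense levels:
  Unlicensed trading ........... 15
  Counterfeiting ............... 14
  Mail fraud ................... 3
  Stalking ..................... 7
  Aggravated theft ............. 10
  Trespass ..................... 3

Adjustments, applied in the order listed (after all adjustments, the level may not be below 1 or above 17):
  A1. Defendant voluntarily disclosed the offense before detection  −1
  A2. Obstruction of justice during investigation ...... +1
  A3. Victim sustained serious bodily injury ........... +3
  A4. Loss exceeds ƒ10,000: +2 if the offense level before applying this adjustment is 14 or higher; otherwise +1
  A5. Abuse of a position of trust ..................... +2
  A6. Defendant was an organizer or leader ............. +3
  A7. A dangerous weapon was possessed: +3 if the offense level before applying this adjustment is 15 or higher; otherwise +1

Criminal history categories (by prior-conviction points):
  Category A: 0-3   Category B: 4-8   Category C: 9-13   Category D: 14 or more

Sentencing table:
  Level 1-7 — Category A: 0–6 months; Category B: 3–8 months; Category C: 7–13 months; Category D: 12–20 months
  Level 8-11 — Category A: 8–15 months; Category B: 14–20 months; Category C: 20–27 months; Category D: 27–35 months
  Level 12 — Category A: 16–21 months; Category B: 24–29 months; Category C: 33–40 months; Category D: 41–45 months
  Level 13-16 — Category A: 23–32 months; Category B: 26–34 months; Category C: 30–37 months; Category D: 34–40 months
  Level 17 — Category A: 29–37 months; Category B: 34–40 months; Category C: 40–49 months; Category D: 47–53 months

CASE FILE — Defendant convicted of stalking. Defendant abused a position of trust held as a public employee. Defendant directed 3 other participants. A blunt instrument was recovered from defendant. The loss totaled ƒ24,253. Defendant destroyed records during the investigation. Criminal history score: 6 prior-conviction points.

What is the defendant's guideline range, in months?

Base offense level for stalking: 7.
A1 does not apply.
A2 applies: 7 + 1 = 8.
A3 does not apply.
A4 applies (level before this adjustment is 8 < 14, so +1): 8 + 1 = 9.
A5 applies: 9 + 2 = 11.
A6 applies: 11 + 3 = 14.
A7 applies (level before this adjustment is 14 < 15, so +1): 14 + 1 = 15.
Final offense level: 15.
Criminal history: 6 prior points → Category B (4-8).
Level 15 falls in the 13-16 band.
Grid: Level 13-16 × Category B = 26-34 months.

26-34 months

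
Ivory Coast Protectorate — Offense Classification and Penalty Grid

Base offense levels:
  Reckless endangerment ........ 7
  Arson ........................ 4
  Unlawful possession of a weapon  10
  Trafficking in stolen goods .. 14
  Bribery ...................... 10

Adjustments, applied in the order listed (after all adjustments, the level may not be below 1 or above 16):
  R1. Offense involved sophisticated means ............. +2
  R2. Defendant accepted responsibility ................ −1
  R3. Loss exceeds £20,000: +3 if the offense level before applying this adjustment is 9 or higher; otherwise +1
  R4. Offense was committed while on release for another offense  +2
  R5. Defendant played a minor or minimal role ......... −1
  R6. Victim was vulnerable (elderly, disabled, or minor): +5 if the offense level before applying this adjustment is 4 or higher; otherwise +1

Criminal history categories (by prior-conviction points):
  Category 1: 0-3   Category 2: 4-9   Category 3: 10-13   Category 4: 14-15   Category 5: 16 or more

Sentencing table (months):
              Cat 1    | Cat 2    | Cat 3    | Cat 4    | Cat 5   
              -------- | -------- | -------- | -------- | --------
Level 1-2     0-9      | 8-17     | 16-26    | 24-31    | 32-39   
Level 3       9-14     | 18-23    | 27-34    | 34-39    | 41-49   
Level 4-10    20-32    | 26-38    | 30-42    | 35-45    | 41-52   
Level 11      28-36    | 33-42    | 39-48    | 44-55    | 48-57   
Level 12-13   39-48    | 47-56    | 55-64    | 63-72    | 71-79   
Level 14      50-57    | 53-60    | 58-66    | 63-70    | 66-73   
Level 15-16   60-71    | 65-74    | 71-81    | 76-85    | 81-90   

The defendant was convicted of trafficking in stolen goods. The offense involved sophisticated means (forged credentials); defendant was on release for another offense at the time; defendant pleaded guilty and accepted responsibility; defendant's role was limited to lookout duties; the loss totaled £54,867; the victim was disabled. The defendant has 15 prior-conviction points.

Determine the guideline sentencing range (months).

76-85 months

Base offense level for trafficking in stolen goods: 14.
R1 applies: 14 + 2 = 16.
R2 applies: 16 − 1 = 15.
R3 applies (level before this adjustment is 15 ≥ 9, so +3): 15 + 3 = 18.
R4 applies: 18 + 2 = 20.
R5 applies: 20 − 1 = 19.
R6 applies (level before this adjustment is 19 ≥ 4, so +5): 19 + 5 = 24.
Level 24 exceeds the maximum of 16; capped at 16.
Final offense level: 16.
Criminal history: 15 prior points → Category 4 (14-15).
Level 16 falls in the 15-16 band.
Grid: Level 15-16 × Category 4 = 76-85 months.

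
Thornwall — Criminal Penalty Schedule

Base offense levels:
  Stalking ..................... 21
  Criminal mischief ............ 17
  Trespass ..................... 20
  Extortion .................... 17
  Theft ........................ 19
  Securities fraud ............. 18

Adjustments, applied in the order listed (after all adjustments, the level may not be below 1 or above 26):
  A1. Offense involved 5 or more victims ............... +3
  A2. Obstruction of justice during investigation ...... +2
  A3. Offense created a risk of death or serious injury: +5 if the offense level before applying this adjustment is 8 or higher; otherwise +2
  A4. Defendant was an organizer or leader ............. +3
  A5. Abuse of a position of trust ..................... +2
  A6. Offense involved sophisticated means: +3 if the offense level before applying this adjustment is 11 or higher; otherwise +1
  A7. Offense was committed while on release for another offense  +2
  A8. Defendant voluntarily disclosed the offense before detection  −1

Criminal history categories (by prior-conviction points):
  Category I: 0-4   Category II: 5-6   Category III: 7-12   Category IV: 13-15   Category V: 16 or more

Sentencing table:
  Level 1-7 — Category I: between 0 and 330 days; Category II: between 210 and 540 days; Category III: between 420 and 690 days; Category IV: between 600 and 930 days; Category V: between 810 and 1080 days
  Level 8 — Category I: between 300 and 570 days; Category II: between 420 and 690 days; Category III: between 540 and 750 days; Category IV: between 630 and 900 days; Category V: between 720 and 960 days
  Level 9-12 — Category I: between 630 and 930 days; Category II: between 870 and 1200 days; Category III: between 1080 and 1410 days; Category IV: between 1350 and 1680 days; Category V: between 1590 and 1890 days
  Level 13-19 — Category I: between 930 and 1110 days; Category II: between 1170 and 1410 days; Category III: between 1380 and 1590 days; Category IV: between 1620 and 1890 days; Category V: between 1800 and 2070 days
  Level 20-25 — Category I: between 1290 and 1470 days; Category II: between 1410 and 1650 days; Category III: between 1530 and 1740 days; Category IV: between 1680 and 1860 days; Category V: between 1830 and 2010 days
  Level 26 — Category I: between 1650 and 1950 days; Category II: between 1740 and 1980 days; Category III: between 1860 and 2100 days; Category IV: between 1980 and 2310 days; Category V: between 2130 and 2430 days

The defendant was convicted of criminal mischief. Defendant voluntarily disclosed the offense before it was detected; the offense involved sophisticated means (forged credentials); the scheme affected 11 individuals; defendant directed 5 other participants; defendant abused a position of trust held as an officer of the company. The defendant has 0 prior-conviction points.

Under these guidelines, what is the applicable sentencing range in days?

1650-1950 days

Base offense level for criminal mischief: 17.
A1 applies: 17 + 3 = 20.
A4 applies: 20 + 3 = 23.
A5 applies: 23 + 2 = 25.
A6 applies (level before this adjustment is 25 ≥ 11, so +3): 25 + 3 = 28.
A7 does not apply.
A8 applies: 28 − 1 = 27.
Level 27 exceeds the maximum of 26; capped at 26.
Final offense level: 26.
Criminal history: 0 prior points → Category I (0-4).
Level 26 falls in the 26 band.
Grid: Level 26 × Category I = 1650-1950 days.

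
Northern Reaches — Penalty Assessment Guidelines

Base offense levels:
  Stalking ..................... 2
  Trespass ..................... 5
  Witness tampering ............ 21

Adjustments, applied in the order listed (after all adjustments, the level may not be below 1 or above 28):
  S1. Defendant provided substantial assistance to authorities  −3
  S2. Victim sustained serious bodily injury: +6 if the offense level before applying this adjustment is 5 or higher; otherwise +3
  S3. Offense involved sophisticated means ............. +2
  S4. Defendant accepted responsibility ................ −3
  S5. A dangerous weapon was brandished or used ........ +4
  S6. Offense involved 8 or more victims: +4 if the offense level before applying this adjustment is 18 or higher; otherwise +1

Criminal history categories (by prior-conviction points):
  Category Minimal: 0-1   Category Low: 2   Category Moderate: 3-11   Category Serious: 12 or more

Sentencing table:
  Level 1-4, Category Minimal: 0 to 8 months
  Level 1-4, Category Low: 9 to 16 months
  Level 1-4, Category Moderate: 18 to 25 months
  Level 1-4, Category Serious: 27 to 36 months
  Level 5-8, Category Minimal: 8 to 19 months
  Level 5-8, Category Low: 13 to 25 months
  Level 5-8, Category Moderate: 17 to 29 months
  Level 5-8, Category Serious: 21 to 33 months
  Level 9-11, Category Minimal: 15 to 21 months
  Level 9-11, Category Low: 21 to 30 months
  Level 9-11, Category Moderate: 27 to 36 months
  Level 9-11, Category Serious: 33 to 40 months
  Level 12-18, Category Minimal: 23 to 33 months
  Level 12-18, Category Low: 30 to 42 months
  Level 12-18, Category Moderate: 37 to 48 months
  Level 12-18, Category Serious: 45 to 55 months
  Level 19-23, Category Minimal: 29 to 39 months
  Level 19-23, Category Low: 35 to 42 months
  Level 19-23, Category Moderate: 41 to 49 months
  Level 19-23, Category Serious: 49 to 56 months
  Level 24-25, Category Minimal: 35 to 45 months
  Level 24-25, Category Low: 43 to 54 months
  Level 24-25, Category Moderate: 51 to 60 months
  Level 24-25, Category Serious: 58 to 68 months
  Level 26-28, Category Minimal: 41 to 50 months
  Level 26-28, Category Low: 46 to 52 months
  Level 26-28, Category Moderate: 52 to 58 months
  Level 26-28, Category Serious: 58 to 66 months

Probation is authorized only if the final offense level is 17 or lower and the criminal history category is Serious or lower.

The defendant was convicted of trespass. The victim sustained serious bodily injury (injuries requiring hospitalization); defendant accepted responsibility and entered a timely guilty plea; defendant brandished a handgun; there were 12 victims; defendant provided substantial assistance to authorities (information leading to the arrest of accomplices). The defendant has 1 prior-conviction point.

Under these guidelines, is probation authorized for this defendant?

Yes

Base offense level for trespass: 5.
S1 applies: 5 − 3 = 2.
S2 applies (level before this adjustment is 2 < 5, so +3): 2 + 3 = 5.
S4 applies: 5 − 3 = 2.
S5 applies: 2 + 4 = 6.
S6 applies (level before this adjustment is 6 < 18, so +1): 6 + 1 = 7.
Final offense level: 7.
Criminal history: 1 prior point → Category Minimal (0-1).
Level 7 falls in the 5-8 band.
Grid: Level 5-8 × Category Minimal = 8-19 months.
Probation check: level 7 ≤ 17 and category Minimal ≤ Serious → eligible.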